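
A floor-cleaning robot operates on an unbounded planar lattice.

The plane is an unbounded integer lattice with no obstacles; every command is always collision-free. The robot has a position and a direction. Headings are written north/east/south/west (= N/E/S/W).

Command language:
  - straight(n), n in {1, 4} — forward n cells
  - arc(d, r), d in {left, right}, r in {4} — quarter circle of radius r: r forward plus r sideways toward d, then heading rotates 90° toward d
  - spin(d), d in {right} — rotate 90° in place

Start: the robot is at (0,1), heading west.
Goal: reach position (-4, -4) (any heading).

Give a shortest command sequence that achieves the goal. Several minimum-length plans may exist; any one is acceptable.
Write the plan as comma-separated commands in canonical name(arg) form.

arc(left, 4), straight(1)

begin: at (0,1), heading west
1. arc(left, 4) → at (-4,-3), heading south
2. straight(1) → at (-4,-4), heading south
shorter routes all fall short; 2 is best.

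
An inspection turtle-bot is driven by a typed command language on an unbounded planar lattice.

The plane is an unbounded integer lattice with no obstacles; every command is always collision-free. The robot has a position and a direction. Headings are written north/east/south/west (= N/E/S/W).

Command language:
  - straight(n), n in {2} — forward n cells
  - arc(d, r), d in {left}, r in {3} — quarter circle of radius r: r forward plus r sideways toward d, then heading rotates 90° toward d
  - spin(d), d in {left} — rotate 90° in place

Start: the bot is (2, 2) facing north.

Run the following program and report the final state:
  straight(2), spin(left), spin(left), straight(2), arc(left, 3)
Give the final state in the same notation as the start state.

initial: (2, 2) facing north
1. straight(2) → (2, 4) facing north
2. spin(left) → (2, 4) facing west
3. spin(left) → (2, 4) facing south
4. straight(2) → (2, 2) facing south
5. arc(left, 3) → (5, -1) facing east

(5, -1) facing east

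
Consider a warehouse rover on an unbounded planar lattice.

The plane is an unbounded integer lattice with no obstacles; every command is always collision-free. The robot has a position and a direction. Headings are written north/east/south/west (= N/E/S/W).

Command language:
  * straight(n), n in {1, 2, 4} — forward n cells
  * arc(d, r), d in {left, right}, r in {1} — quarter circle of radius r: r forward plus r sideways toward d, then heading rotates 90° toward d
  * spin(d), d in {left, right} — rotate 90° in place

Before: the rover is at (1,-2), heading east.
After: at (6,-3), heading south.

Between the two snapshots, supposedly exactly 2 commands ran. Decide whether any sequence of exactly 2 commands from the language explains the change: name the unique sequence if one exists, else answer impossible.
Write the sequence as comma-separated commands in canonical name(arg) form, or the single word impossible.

key: position moved to (6,-3) AND the heading swung to S — translation plus rotation needed
from: at (1,-2), heading east
t=1 straight(4) ⇒ at (5,-2), heading east
t=2 arc(right, 1) ⇒ at (6,-3), heading south
no other 2-command option fits: unique.

straight(4), arc(right, 1)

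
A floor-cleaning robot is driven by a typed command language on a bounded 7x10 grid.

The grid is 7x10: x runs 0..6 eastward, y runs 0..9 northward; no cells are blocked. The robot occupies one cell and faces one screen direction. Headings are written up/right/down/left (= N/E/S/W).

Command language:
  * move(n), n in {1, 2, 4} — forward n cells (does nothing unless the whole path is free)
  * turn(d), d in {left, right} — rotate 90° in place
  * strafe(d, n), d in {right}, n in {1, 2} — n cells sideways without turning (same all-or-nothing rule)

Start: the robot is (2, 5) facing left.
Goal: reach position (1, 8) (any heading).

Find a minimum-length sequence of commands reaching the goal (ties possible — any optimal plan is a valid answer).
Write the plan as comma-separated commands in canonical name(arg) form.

initial: (2, 5) facing left
step 1 (strafe(right, 2)): (2, 7) facing left
step 2 (move(1)): (1, 7) facing left
step 3 (strafe(right, 1)): (1, 8) facing left
shorter routes all fall short; 3 is best.

strafe(right, 2), move(1), strafe(right, 1)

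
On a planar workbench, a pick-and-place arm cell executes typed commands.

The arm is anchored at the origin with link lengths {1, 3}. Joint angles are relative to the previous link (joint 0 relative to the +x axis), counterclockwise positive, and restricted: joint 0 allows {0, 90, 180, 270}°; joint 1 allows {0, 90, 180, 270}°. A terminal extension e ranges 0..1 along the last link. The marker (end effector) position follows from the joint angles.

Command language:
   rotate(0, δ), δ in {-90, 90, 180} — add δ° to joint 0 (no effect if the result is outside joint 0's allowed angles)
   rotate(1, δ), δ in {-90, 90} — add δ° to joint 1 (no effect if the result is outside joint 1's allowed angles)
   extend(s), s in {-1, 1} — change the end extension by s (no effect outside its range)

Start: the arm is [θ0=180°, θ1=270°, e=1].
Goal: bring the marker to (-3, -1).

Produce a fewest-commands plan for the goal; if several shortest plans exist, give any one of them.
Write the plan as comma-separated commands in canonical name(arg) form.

rotate(0, 90), extend(-1)

start: [θ0=180°, θ1=270°, e=1]
step 1 (rotate(0, 90)): [θ0=270°, θ1=270°, e=1]
step 2 (extend(-1)): [θ0=270°, θ1=270°, e=0]
nothing shorter than 2 reaches the goal.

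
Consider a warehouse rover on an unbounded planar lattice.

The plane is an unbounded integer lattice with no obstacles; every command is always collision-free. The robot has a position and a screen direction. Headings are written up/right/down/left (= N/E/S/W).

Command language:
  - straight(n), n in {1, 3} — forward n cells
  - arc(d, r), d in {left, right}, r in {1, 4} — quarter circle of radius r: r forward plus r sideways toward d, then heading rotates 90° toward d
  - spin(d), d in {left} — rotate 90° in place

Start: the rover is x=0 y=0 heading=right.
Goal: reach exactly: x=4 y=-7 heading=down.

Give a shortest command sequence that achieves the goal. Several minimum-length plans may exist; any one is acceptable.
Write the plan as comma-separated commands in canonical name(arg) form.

begin: x=0 y=0 heading=right
t=1 arc(right, 4) ⇒ x=4 y=-4 heading=down
t=2 straight(3) ⇒ x=4 y=-7 heading=down
minimal: 2 command(s), checked below 2.

arc(right, 4), straight(3)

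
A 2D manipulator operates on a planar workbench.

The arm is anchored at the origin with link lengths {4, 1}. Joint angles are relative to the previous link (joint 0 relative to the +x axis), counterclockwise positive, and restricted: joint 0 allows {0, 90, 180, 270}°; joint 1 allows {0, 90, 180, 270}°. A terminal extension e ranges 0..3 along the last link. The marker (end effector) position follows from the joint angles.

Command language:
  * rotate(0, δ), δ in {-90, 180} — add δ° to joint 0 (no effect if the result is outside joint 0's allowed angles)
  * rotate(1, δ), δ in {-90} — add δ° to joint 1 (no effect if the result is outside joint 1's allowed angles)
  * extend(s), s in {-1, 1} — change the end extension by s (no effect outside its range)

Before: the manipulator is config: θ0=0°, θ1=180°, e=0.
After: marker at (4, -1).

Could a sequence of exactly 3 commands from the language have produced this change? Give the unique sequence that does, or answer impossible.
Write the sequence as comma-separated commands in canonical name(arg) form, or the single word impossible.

start: config: θ0=0°, θ1=180°, e=0
step 1 (rotate(1, -90)): config: θ0=0°, θ1=90°, e=0
step 2 (rotate(1, -90)): config: θ0=0°, θ1=0°, e=0
step 3 (rotate(1, -90)): config: θ0=0°, θ1=270°, e=0
no other 3-command option fits: unique.

rotate(1, -90), rotate(1, -90), rotate(1, -90)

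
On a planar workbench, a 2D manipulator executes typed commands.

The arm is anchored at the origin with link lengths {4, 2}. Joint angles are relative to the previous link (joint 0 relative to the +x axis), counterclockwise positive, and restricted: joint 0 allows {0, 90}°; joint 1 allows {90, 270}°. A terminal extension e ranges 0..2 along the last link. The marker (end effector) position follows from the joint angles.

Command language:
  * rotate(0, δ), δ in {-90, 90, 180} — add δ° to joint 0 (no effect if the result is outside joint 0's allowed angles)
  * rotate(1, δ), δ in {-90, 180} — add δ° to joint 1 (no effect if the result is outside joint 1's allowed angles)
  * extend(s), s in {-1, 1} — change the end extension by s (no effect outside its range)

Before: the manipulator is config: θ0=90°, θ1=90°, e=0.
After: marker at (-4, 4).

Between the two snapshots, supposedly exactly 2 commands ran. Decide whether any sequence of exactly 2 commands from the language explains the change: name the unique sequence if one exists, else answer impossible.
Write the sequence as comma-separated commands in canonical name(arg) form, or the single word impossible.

initial: config: θ0=90°, θ1=90°, e=0
t=1 extend(1) ⇒ config: θ0=90°, θ1=90°, e=1
t=2 extend(1) ⇒ config: θ0=90°, θ1=90°, e=2
no rival 2-sequence matches.

extend(1), extend(1)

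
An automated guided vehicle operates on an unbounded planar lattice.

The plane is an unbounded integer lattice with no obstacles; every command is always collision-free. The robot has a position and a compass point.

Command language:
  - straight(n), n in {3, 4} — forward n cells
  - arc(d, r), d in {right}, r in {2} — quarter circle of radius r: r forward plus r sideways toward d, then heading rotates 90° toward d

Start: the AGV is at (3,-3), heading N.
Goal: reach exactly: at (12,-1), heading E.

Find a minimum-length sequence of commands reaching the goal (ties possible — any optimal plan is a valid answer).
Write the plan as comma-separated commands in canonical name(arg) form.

start: at (3,-3), heading N
t=1 arc(right, 2) ⇒ at (5,-1), heading E
t=2 straight(3) ⇒ at (8,-1), heading E
t=3 straight(4) ⇒ at (12,-1), heading E
shorter routes all fall short; 3 is best.

arc(right, 2), straight(3), straight(4)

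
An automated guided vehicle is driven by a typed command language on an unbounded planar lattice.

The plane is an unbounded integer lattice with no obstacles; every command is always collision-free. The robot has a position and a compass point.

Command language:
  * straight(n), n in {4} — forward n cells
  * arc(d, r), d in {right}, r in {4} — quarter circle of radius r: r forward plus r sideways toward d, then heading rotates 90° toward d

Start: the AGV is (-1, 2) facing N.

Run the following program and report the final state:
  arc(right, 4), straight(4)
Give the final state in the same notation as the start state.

(7, 6) facing E

initial: (-1, 2) facing N
t=1 arc(right, 4) ⇒ (3, 6) facing E
t=2 straight(4) ⇒ (7, 6) facing E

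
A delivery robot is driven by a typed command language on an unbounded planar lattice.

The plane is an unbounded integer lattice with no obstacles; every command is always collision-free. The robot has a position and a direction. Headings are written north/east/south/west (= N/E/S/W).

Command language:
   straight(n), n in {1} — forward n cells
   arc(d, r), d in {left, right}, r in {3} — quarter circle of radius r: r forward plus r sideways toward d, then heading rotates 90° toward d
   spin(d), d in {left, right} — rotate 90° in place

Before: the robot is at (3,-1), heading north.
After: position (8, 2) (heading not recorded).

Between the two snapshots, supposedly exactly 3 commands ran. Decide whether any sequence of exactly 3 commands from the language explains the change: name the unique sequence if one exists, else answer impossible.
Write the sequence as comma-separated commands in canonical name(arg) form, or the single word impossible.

arc(right, 3), straight(1), straight(1)

key: running straight(1) before arc(right, 3) would end elsewhere — order is forced
start: at (3,-1), heading north
step 1 (arc(right, 3)): at (6,2), heading east
step 2 (straight(1)): at (7,2), heading east
step 3 (straight(1)): at (8,2), heading east
uniquely the one of 125 3-step routes that fits.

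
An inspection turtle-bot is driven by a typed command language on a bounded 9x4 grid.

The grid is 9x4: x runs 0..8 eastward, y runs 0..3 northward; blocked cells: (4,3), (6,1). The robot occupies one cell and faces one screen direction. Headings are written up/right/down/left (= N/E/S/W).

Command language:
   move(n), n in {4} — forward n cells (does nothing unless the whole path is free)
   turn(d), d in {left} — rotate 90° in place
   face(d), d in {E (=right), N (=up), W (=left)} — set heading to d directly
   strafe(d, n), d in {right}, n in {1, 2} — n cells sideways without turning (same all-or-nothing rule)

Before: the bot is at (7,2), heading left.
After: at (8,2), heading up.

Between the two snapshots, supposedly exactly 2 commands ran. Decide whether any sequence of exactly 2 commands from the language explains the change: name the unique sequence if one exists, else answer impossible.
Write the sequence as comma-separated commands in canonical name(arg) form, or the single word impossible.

key: cell and facing (now N) both changed — the 2 commands mix motion and turning
initial: at (7,2), heading left
[1] after face(N): at (7,2), heading up
[2] after strafe(right, 1): at (8,2), heading up
no other 2-command option fits: unique.

face(N), strafe(right, 1)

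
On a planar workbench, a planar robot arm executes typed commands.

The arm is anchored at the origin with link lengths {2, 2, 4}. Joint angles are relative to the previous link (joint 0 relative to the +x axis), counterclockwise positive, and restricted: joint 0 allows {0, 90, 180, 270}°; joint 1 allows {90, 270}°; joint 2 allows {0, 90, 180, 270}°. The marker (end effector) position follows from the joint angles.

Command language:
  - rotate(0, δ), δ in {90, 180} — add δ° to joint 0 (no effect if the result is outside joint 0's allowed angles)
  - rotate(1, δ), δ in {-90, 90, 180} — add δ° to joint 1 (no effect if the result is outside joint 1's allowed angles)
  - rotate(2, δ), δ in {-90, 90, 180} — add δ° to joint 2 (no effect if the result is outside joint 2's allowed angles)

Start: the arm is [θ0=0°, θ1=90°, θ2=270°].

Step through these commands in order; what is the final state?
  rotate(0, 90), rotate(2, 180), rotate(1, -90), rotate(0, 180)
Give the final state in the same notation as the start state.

t0: [θ0=0°, θ1=90°, θ2=270°]
t=1 rotate(0, 90) ⇒ [θ0=90°, θ1=90°, θ2=270°]
t=2 rotate(2, 180) ⇒ [θ0=90°, θ1=90°, θ2=90°]
t=3 rotate(1, -90) ⇒ [θ0=90°, θ1=90°, θ2=90°]
t=4 rotate(0, 180) ⇒ [θ0=270°, θ1=90°, θ2=90°]

[θ0=270°, θ1=90°, θ2=90°]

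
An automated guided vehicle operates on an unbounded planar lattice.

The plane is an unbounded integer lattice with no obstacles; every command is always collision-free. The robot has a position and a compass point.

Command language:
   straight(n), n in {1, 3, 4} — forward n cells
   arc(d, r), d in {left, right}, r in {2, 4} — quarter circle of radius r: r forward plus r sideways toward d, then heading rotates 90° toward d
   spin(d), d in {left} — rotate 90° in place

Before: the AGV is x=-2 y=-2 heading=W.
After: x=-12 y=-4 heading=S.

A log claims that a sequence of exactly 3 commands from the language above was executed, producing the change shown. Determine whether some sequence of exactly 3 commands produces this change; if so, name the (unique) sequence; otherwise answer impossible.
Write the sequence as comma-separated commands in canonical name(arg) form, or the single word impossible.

straight(4), straight(4), arc(left, 2)

key: cell and facing (now S) both changed — the 3 commands mix motion and turning
t0: x=-2 y=-2 heading=W
step 1 (straight(4)): x=-6 y=-2 heading=W
step 2 (straight(4)): x=-10 y=-2 heading=W
step 3 (arc(left, 2)): x=-12 y=-4 heading=S
uniquely the one of 512 3-step routes that fits.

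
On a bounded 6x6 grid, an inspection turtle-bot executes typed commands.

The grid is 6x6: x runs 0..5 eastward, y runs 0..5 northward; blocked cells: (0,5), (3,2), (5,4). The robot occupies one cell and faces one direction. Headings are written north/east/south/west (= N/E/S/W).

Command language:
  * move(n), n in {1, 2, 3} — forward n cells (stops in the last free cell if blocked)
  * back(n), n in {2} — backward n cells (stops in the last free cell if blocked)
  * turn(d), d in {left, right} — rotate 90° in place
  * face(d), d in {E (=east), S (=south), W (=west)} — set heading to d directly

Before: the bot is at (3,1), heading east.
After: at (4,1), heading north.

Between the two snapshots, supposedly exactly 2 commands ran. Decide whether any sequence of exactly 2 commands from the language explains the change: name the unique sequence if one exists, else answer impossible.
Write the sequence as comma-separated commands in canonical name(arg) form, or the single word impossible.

key: order matters: swapping move(1) and turn(left) lands elsewhere
start: at (3,1), heading east
[1] after move(1): at (4,1), heading east
[2] after turn(left): at (4,1), heading north
no rival 2-sequence matches.

move(1), turn(left)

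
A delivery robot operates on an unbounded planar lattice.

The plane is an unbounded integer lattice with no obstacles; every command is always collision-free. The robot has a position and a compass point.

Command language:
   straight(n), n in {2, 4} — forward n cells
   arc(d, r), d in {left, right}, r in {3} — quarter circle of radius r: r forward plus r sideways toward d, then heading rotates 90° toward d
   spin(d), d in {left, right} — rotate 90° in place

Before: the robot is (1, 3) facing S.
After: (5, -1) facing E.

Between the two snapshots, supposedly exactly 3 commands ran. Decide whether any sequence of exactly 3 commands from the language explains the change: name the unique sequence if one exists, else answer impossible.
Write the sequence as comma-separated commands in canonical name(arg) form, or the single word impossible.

key: position moved to (5,-1) AND the heading swung to E — translation plus rotation needed
start: (1, 3) facing S
1. straight(4) → (1, -1) facing S
2. spin(left) → (1, -1) facing E
3. straight(4) → (5, -1) facing E
uniquely the one of 216 3-step routes that fits.

straight(4), spin(left), straight(4)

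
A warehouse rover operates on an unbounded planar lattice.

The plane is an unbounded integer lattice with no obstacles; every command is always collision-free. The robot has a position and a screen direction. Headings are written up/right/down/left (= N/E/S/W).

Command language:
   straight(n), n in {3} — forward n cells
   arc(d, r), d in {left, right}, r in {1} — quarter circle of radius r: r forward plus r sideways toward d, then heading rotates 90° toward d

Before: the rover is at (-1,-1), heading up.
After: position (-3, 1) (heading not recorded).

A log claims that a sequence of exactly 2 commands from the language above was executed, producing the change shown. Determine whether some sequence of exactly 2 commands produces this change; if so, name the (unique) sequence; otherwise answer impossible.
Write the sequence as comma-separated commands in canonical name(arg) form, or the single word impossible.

key: running arc(right, 1) before arc(left, 1) would end elsewhere — order is forced
t0: at (-1,-1), heading up
1. arc(left, 1) → at (-2,0), heading left
2. arc(right, 1) → at (-3,1), heading up
no other 2-command option fits: unique.

arc(left, 1), arc(right, 1)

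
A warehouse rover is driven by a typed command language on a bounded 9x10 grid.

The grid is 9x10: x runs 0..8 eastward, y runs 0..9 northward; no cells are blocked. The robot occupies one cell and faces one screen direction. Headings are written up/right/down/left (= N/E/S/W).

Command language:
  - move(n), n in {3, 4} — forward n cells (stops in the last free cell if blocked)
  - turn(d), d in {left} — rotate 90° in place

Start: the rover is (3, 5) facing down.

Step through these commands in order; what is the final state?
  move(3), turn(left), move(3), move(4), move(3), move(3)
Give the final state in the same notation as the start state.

initial: (3, 5) facing down
1. move(3) → (3, 2) facing down
2. turn(left) → (3, 2) facing right
3. move(3) → (6, 2) facing right
4. move(4) → (8, 2) facing right
5. move(3) → (8, 2) facing right
6. move(3) → (8, 2) facing right

(8, 2) facing right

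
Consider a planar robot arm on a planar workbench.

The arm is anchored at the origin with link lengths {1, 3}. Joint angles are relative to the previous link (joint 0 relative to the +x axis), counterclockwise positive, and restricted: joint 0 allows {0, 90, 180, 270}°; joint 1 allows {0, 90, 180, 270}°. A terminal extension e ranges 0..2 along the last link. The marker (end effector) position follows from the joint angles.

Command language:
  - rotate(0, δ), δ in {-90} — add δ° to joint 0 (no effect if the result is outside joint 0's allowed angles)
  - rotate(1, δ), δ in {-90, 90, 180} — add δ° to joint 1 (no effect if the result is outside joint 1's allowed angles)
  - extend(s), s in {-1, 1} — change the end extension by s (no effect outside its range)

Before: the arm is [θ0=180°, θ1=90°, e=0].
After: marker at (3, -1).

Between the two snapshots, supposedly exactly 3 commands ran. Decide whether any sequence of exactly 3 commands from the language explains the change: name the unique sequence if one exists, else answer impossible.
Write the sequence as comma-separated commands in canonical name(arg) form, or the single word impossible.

initial: [θ0=180°, θ1=90°, e=0]
1. rotate(0, -90) → [θ0=90°, θ1=90°, e=0]
2. rotate(0, -90) → [θ0=0°, θ1=90°, e=0]
3. rotate(0, -90) → [θ0=270°, θ1=90°, e=0]
uniquely the one of 216 3-step routes that fits.

rotate(0, -90), rotate(0, -90), rotate(0, -90)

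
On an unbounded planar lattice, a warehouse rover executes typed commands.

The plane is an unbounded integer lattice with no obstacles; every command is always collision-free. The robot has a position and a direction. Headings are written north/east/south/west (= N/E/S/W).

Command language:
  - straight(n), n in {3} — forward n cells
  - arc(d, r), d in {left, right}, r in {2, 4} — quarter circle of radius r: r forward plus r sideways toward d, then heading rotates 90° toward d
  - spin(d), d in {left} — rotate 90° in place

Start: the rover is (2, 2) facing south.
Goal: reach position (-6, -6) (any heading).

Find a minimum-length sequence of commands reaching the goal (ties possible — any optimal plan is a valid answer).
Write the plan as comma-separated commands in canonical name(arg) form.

initial: (2, 2) facing south
1. arc(right, 4) → (-2, -2) facing west
2. arc(left, 4) → (-6, -6) facing south
shorter routes all fall short; 2 is best.

arc(right, 4), arc(left, 4)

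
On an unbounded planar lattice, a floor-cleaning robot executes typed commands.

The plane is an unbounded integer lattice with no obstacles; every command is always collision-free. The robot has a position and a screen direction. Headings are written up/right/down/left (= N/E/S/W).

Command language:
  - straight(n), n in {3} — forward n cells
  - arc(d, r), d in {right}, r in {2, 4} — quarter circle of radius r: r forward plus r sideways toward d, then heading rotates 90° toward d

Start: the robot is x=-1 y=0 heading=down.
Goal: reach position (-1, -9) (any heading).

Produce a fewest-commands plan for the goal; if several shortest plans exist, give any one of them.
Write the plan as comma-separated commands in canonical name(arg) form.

straight(3), straight(3), straight(3)

start: x=-1 y=0 heading=down
[1] after straight(3): x=-1 y=-3 heading=down
[2] after straight(3): x=-1 y=-6 heading=down
[3] after straight(3): x=-1 y=-9 heading=down
no 2-step plan works, so 3 is optimal.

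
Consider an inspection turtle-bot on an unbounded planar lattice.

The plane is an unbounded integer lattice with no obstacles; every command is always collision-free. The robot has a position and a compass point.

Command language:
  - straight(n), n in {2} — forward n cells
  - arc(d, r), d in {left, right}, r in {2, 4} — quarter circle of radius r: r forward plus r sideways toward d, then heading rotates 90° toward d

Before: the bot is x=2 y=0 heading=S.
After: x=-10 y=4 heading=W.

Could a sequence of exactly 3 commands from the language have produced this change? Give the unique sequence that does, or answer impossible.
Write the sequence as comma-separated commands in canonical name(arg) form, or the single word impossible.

key: running arc(left, 4) before arc(right, 4) would end elsewhere — order is forced
t0: x=2 y=0 heading=S
1. arc(right, 4) → x=-2 y=-4 heading=W
2. arc(right, 4) → x=-6 y=0 heading=N
3. arc(left, 4) → x=-10 y=4 heading=W
uniquely the one of 125 3-step routes that fits.

arc(right, 4), arc(right, 4), arc(left, 4)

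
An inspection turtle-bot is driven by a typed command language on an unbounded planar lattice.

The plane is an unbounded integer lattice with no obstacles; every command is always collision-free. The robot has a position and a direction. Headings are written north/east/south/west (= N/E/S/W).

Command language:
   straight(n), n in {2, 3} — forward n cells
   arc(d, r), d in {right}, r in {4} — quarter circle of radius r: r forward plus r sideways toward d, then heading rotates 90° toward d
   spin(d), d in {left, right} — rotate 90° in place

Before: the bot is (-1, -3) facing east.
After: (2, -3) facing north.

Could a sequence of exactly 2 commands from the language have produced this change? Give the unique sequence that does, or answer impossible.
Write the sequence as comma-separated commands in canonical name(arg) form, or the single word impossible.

straight(3), spin(left)

key: running spin(left) before straight(3) would end elsewhere — order is forced
initial: (-1, -3) facing east
1. straight(3) → (2, -3) facing east
2. spin(left) → (2, -3) facing north
no other 2-command option fits: unique.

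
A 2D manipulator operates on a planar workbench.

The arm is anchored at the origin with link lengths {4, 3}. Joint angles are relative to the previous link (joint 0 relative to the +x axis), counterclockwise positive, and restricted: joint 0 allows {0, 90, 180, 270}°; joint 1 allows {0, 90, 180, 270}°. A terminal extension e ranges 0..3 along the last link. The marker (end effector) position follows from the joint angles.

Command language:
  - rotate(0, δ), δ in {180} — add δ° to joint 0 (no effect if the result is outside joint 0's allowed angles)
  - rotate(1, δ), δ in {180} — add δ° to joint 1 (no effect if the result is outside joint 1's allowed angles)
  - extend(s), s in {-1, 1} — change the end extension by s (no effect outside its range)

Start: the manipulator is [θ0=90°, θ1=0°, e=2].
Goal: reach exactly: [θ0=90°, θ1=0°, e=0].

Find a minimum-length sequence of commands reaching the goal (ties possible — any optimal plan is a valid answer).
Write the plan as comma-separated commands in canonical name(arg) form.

extend(-1), extend(-1)

begin: [θ0=90°, θ1=0°, e=2]
step 1 (extend(-1)): [θ0=90°, θ1=0°, e=1]
step 2 (extend(-1)): [θ0=90°, θ1=0°, e=0]
shorter routes all fall short; 2 is best.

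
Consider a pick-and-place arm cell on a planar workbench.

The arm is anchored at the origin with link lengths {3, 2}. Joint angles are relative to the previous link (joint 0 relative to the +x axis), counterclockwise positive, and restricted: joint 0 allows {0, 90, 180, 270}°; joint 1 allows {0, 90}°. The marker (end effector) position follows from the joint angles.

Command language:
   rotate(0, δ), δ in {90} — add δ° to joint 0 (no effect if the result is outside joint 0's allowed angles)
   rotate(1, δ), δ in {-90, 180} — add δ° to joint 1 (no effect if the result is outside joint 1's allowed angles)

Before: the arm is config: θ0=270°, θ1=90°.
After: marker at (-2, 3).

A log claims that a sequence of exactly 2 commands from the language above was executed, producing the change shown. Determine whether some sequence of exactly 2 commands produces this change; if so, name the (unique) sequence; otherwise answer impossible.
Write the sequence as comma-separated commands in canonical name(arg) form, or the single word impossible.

initial: config: θ0=270°, θ1=90°
t=1 rotate(0, 90) ⇒ config: θ0=0°, θ1=90°
t=2 rotate(0, 90) ⇒ config: θ0=90°, θ1=90°
no other 2-command option fits: unique.

rotate(0, 90), rotate(0, 90)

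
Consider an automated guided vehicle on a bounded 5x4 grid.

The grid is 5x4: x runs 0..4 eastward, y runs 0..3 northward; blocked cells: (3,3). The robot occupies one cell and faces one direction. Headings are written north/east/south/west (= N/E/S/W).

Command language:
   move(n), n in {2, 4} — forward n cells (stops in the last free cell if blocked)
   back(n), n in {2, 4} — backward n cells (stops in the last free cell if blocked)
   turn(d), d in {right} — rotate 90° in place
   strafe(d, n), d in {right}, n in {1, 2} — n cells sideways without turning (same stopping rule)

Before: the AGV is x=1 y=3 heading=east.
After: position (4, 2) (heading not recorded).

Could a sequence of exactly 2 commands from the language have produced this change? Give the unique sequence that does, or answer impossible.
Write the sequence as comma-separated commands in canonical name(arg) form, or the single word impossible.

strafe(right, 1), move(4)

key: move(4) runs into the grid edge before its full distance
begin: x=1 y=3 heading=east
1. strafe(right, 1) → x=1 y=2 heading=east
2. move(4) → x=4 y=2 heading=east
uniquely the one of 49 2-step routes that fits.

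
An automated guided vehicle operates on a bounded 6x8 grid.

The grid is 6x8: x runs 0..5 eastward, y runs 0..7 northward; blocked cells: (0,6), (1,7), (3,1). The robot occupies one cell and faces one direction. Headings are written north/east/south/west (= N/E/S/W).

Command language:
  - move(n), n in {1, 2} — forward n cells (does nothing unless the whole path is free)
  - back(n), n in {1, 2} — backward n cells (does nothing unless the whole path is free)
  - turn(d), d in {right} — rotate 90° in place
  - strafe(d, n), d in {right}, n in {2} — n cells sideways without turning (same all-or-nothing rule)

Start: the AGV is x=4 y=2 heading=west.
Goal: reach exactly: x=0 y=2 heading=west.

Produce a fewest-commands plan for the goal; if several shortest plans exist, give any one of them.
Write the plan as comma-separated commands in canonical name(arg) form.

move(2), move(2)

start: x=4 y=2 heading=west
step 1 (move(2)): x=2 y=2 heading=west
step 2 (move(2)): x=0 y=2 heading=west
shorter routes all fall short; 2 is best.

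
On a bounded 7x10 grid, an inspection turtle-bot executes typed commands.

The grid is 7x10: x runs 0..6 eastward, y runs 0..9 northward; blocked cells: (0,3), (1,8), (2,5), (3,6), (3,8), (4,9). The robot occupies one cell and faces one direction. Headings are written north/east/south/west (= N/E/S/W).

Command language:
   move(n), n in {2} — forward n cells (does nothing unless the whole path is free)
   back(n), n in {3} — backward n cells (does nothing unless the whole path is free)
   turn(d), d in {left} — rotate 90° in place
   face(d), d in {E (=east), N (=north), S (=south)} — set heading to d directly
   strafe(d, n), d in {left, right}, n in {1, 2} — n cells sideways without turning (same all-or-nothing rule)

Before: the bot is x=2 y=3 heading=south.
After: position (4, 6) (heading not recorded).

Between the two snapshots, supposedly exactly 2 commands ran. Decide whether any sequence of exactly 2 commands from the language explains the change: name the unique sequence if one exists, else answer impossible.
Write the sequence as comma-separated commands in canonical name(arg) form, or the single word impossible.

strafe(left, 2), back(3)

key: running back(3) before strafe(left, 2) would end elsewhere — order is forced
begin: x=2 y=3 heading=south
t=1 strafe(left, 2) ⇒ x=4 y=3 heading=south
t=2 back(3) ⇒ x=4 y=6 heading=south
uniquely the one of 100 2-step routes that fits.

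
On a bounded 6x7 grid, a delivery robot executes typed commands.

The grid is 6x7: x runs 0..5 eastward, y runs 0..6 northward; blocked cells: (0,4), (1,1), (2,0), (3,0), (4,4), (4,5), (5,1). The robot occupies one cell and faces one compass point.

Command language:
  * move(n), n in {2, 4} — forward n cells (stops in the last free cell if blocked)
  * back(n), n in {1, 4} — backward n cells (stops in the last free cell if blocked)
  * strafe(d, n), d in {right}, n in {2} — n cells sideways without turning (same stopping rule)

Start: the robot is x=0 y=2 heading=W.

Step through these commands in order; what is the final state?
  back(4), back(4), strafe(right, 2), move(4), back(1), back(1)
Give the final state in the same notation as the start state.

initial: x=0 y=2 heading=W
t=1 back(4) ⇒ x=4 y=2 heading=W
t=2 back(4) ⇒ x=5 y=2 heading=W
t=3 strafe(right, 2) ⇒ x=5 y=4 heading=W
t=4 move(4) ⇒ x=5 y=4 heading=W
t=5 back(1) ⇒ x=5 y=4 heading=W
t=6 back(1) ⇒ x=5 y=4 heading=W

x=5 y=4 heading=W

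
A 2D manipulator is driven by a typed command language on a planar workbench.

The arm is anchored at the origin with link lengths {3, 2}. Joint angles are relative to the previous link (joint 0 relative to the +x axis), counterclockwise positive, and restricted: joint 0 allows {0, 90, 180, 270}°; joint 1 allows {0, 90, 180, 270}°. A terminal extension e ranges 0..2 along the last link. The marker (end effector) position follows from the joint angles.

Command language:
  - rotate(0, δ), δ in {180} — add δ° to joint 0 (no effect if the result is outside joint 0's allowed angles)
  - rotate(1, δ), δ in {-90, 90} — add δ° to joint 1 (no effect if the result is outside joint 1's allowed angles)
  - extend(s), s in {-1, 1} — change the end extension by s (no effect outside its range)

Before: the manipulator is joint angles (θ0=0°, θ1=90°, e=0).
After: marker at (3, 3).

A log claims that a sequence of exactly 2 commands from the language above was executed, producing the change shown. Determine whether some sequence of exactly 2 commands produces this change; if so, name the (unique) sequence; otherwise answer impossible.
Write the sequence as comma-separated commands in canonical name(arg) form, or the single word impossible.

extend(-1), extend(1)

key: order matters: swapping extend(-1) and extend(1) lands elsewhere
from: joint angles (θ0=0°, θ1=90°, e=0)
[1] after extend(-1): joint angles (θ0=0°, θ1=90°, e=0)
[2] after extend(1): joint angles (θ0=0°, θ1=90°, e=1)
uniquely the one of 25 2-step routes that fits.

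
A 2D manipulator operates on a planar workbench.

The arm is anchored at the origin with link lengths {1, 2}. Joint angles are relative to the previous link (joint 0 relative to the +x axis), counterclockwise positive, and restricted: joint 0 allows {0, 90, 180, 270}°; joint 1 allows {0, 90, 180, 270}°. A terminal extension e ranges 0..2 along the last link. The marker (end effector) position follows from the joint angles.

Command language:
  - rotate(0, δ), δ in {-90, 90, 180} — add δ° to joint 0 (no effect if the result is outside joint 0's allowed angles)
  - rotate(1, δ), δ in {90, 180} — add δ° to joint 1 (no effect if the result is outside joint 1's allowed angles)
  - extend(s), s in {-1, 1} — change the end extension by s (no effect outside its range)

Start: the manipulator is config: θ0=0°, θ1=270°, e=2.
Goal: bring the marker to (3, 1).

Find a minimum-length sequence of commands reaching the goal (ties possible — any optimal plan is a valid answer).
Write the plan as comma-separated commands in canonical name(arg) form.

rotate(0, 90), extend(-1)

t0: config: θ0=0°, θ1=270°, e=2
t=1 rotate(0, 90) ⇒ config: θ0=90°, θ1=270°, e=2
t=2 extend(-1) ⇒ config: θ0=90°, θ1=270°, e=1
no 1-step plan works, so 2 is optimal.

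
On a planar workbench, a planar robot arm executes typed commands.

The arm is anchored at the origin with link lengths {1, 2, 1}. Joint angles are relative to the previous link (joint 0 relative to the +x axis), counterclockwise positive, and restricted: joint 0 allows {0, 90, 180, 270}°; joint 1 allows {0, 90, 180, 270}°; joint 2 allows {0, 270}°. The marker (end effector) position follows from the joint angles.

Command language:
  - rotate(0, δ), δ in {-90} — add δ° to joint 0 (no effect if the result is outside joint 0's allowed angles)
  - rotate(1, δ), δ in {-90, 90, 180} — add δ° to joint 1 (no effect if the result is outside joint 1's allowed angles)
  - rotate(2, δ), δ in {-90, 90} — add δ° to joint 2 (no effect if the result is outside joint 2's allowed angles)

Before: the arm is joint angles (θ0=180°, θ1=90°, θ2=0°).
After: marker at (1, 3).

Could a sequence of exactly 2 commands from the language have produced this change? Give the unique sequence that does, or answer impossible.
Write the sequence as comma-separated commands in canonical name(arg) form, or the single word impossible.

rotate(0, -90), rotate(0, -90)

from: joint angles (θ0=180°, θ1=90°, θ2=0°)
1. rotate(0, -90) → joint angles (θ0=90°, θ1=90°, θ2=0°)
2. rotate(0, -90) → joint angles (θ0=0°, θ1=90°, θ2=0°)
uniquely the one of 36 2-step routes that fits.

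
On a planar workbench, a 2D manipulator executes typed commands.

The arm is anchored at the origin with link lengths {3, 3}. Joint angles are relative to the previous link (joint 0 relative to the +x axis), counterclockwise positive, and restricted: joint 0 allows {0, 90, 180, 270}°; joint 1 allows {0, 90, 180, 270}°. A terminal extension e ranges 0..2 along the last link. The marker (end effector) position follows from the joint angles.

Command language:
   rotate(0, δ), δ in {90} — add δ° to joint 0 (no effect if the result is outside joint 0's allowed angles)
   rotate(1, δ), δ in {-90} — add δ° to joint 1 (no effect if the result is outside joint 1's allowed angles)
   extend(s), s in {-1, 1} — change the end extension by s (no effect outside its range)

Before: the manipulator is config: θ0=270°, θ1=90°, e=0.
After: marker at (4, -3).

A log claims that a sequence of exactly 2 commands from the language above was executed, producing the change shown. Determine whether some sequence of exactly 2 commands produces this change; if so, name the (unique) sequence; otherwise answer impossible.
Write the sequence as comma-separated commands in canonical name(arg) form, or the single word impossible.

extend(-1), extend(1)

key: order matters: swapping extend(-1) and extend(1) lands elsewhere
start: config: θ0=270°, θ1=90°, e=0
1. extend(-1) → config: θ0=270°, θ1=90°, e=0
2. extend(1) → config: θ0=270°, θ1=90°, e=1
uniquely the one of 16 2-step routes that fits.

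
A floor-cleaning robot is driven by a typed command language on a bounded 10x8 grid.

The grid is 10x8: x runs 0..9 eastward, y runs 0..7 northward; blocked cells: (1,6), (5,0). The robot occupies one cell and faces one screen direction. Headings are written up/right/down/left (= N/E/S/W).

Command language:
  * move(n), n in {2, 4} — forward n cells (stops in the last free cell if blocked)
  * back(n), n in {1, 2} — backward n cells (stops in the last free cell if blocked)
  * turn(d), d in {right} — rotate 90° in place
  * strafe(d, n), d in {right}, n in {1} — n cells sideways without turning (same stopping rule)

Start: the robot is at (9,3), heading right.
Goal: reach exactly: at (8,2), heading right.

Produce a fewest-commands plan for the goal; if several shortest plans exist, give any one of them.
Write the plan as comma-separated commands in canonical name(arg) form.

back(1), strafe(right, 1)

initial: at (9,3), heading right
step 1 (back(1)): at (8,3), heading right
step 2 (strafe(right, 1)): at (8,2), heading right
no 1-step plan works, so 2 is optimal.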